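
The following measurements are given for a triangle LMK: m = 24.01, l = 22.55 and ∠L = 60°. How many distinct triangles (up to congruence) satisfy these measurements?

2

m·sin L = 24.01·sin(60°) ≈ 20.79.
Since m sin L < l < m (20.79 < 22.55 < 24.01), two triangles exist.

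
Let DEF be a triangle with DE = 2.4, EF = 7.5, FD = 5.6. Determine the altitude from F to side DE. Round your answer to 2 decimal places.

Semiperimeter s = (7.5 + 5.6 + 2.4)/2 = 7.75.
Heron's formula: area = √(7.75·0.25·2.15·5.35) ≈ 4.7208.
The altitude from F has length 2·area/DE ≈ 3.934.

h_F ≈ 3.93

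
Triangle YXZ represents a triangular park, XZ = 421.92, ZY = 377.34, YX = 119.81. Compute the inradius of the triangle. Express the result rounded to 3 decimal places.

Semiperimeter s = (421.92 + 377.34 + 119.81)/2 = 459.53.
Heron's formula: area = √(459.53·37.615·82.195·339.72) ≈ 21970.
Inradius = area/s = 21970/459.53 ≈ 47.809.

47.809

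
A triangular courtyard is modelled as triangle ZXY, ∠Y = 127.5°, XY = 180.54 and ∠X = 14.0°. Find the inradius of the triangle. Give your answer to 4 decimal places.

The third angle is ∠Z = 180° − ∠X − ∠Y = 38.50°.
Law of sines: YZ = XY·sin X/sin Z ≈ 70.162.
Law of sines: ZX = XY·sin Y/sin Z ≈ 230.09.
Area = ½·XY·YZ·sin Y ≈ 5024.7.
Semiperimeter s = (180.54+70.162+230.09)/2 = 240.39.
Inradius = area/s = 5024.7/240.39 ≈ 20.902.

r ≈ 20.9019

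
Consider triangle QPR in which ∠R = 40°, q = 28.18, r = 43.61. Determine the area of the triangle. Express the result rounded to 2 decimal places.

area ≈ 554.80

Law of sines: sin Q = q·sin R/r ≈ 0.41536.
Since r ≥ q, only the acute value applies: ∠Q ≈ 24.54°.
Then ∠P = 180° − ∠R − ∠Q ≈ 115.46°.
Law of sines gives p = r·sin P/sin R ≈ 61.257.
Area = ½·r·q·sin P ≈ 554.8.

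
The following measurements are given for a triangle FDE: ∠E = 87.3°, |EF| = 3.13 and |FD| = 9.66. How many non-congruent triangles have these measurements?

1

|EF|·sin E = 3.13·sin(87.3°) ≈ 3.127.
Since |FD| ≥ |EF|, exactly one triangle exists.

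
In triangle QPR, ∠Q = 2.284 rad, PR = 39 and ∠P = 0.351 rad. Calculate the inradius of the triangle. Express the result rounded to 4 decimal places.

The third angle is ∠R = π − ∠Q − ∠P = 0.507 rad.
Law of sines: RQ = PR·sin P/sin Q ≈ 17.731.
Law of sines: QP = PR·sin R/sin Q ≈ 25.021.
Area = ½·PR·RQ·sin R ≈ 167.76.
Semiperimeter s = (39+17.731+25.021)/2 = 40.876.
Inradius = area/s = 167.76/40.876 ≈ 4.1042.

4.1042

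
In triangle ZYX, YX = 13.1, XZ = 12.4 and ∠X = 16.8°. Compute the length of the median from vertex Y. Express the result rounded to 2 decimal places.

7.39

By the law of cosines, ZY² = YX² + XZ² − 2·YX·XZ·cos X = 14.356, so ZY ≈ 3.7889.
Median from Y: ½√(2·ZY² + 2·YX² − XZ²) ≈ 7.3853.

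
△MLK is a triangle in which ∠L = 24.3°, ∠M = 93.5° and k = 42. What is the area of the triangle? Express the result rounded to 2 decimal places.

409.55

The third angle is ∠K = 180° − ∠M − ∠L = 62.20°.
Law of sines: m = k·sin M/sin K ≈ 47.392.
Law of sines: l = k·sin L/sin K ≈ 19.539.
Area = ½·k·m·sin L ≈ 409.55.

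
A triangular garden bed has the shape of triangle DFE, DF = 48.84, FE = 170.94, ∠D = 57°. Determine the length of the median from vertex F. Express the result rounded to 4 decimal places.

Law of sines: sin E = DF·sin D/FE ≈ 0.23962.
Since FE ≥ DF, only the acute value applies: ∠E ≈ 13.86°.
Then ∠F = 180° − ∠D − ∠E ≈ 109.14°.
Law of sines gives ED = FE·sin F/sin D ≈ 192.56.
Median from F: ½√(2·DF² + 2·FE² − ED²) ≈ 80.827.

m_F ≈ 80.8274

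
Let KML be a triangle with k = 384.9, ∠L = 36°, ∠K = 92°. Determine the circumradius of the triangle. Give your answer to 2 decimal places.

192.57

The third angle is ∠M = 180° − ∠L − ∠K = 52.00°.
Law of sines: m = k·sin M/sin K ≈ 303.49.
Law of sines: l = k·sin L/sin K ≈ 226.38.
Circumradius = k/(2 sin K) ≈ 192.57.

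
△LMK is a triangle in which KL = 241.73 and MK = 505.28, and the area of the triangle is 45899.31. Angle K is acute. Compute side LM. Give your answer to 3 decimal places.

390.642

From area = ½·MK·KL·sin K, we get sin K = 2·area/(MK·KL) ≈ 0.75158.
Taking the acute solution, ∠K ≈ 48.73°.
Law of cosines then gives LM ≈ 390.64.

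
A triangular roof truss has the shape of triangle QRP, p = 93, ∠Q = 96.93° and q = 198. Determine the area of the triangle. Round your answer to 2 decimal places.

area ≈ 7567.45

Law of sines: sin P = p·sin Q/q ≈ 0.46627.
Since q ≥ p, only the acute value applies: ∠P ≈ 27.79°.
Then ∠R = 180° − ∠Q − ∠P ≈ 55.28°.
Law of sines gives r = q·sin R/sin Q ≈ 163.94.
Area = ½·q·p·sin R ≈ 7567.5.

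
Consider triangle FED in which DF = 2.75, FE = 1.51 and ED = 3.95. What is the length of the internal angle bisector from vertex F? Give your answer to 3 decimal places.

By the law of cosines, cos F = (DF² + FE² − ED²) / (2·DF·FE) ≈ -0.69355, so ∠F ≈ 2.337 rad.
The bisector from F has length 2·DF·FE·cos(∠F/2)/(DF+FE) ≈ 0.76313.

0.763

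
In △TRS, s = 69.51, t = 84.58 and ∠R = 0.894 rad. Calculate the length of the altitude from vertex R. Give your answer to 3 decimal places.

By the law of cosines, r² = s² + t² − 2·s·t·cos R = 4621.2, so r ≈ 67.979.
Area = ½·s·t·sin R ≈ 2291.6.
The altitude from R has length 2·area/r ≈ 67.422.

h_R ≈ 67.422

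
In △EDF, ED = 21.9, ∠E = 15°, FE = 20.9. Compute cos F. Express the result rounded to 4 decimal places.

-0.0447

By the law of cosines, DF² = FE² + ED² − 2·FE·ED·cos E = 32.192, so DF ≈ 5.6738.
Law of cosines again: cos F = (DF² + FE² − ED²)/(2·DF·FE) ≈ -0.04473, so ∠F ≈ 92.56°.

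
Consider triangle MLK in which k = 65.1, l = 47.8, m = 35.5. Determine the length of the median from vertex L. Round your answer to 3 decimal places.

Median from L: ½√(2·k² + 2·m² − l²) ≈ 46.668.

m_L ≈ 46.668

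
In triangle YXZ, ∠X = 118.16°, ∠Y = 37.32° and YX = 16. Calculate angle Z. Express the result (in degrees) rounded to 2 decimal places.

The third angle is ∠Z = 180° − ∠Y − ∠X = 24.52°.

24.52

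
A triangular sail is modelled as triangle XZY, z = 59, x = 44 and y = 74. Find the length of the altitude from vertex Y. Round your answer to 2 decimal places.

h_Y ≈ 35.08

Semiperimeter s = (44 + 59 + 74)/2 = 88.5.
Heron's formula: area = √(88.5·44.5·29.5·14.5) ≈ 1297.9.
The altitude from Y has length 2·area/y ≈ 35.079.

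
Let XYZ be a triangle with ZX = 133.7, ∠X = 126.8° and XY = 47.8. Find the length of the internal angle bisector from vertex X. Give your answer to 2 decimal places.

t_X ≈ 31.53

By the law of cosines, YZ² = ZX² + XY² − 2·ZX·XY·cos X = 27817, so YZ ≈ 166.78.
The bisector from X has length 2·ZX·XY·cos(∠X/2)/(ZX+XY) ≈ 31.532.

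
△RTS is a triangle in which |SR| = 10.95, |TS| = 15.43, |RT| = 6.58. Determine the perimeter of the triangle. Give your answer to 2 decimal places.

Perimeter = 15.43 + 10.95 + 6.58 = 32.96.

32.96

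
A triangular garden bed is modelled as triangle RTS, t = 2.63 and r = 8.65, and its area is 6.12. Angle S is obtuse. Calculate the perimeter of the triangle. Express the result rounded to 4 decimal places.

From area = ½·r·t·sin S, we get sin S = 2·area/(r·t) ≈ 0.53803.
Taking the obtuse solution, ∠S ≈ 147.45°.
Law of cosines then gives s ≈ 10.959.
Perimeter = 8.65 + 2.63 + 10.959 = 22.239.

perimeter ≈ 22.2386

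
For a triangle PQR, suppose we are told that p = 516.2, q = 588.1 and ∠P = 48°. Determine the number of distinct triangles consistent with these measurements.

2

q·sin P = 588.1·sin(48°) ≈ 437.
Since q sin P < p < q (437 < 516.2 < 588.1), two triangles exist.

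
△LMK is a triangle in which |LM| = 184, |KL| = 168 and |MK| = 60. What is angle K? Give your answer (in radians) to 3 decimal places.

∠K ≈ 1.672 rad

By the law of cosines, cos K = (|MK|² + |KL|² − |LM|²) / (2·|MK|·|KL|) ≈ -0.10079, so ∠K ≈ 1.672 rad.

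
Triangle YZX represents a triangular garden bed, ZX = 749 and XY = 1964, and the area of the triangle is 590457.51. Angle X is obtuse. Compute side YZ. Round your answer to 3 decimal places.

2484.470

From area = ½·ZX·XY·sin X, we get sin X = 2·area/(ZX·XY) ≈ 0.80278.
Taking the obtuse solution, ∠X ≈ 126.60°.
Law of cosines then gives YZ ≈ 2484.5.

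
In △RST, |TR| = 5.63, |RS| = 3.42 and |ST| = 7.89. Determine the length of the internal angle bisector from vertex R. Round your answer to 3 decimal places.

By the law of cosines, cos R = (|TR|² + |RS|² − |ST|²) / (2·|TR|·|RS|) ≈ -0.48972, so ∠R ≈ 119.32°.
The bisector from R has length 2·|TR|·|RS|·cos(∠R/2)/(|TR|+|RS|) ≈ 2.1493.

2.149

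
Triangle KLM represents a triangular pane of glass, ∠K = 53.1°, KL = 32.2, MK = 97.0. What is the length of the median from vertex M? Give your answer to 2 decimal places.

m_M ≈ 88.28

By the law of cosines, LM² = MK² + KL² − 2·MK·KL·cos K = 6695.1, so LM ≈ 81.824.
Median from M: ½√(2·LM² + 2·MK² − KL²) ≈ 88.277.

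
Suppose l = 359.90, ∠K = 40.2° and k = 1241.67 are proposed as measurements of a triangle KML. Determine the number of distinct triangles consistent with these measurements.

1

l·sin K = 359.90·sin(40.2°) ≈ 232.3.
Since k ≥ l, exactly one triangle exists.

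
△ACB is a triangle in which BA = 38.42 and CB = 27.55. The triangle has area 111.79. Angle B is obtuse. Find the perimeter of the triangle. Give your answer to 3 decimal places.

perimeter ≈ 131.577

From area = ½·CB·BA·sin B, we get sin B = 2·area/(CB·BA) ≈ 0.21123.
Taking the obtuse solution, ∠B ≈ 167.81°.
Law of cosines then gives AC ≈ 65.607.
Perimeter = 27.55 + 38.42 + 65.607 = 131.58.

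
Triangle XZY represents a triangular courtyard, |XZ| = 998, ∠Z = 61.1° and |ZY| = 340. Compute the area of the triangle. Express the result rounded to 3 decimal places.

148531.312

Area = ½·|XZ|·|ZY|·sin Z ≈ 1.4853e+05.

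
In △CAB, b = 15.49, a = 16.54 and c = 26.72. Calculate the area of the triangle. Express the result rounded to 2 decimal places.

Semiperimeter s = (26.72 + 16.54 + 15.49)/2 = 29.375.
Heron's formula: area = √(29.375·2.655·12.835·13.885) ≈ 117.89.

117.89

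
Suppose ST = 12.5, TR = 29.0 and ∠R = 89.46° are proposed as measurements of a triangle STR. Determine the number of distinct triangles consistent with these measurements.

TR·sin R = 29.0·sin(89.46°) ≈ 29.
Since ST = 12.5 < 29 = TR sin R, no triangle exists.

0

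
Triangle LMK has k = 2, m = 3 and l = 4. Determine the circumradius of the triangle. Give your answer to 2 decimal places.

By the law of cosines, cos L = (m² + k² − l²) / (2·m·k) ≈ -0.25000, so ∠L ≈ 1.823 rad.
Circumradius = l/(2 sin L) ≈ 2.0656.

2.07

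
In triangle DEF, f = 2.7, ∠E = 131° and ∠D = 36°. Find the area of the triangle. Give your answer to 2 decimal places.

The third angle is ∠F = 180° − ∠D − ∠E = 13.00°.
Law of sines: d = f·sin D/sin F ≈ 7.055.
Law of sines: e = f·sin E/sin F ≈ 9.0585.
Area = ½·f·d·sin E ≈ 7.188.

area ≈ 7.19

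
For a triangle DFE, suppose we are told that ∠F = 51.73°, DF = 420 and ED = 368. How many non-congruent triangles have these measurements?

DF·sin F = 420·sin(51.73°) ≈ 329.7.
Since DF sin F < ED < DF (329.7 < 368 < 420), two triangles exist.

2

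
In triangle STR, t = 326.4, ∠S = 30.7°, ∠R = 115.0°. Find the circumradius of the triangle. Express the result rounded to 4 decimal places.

289.6051

The third angle is ∠T = 180° − ∠R − ∠S = 34.30°.
Law of sines: s = t·sin S/sin T ≈ 295.71.
Law of sines: r = t·sin R/sin T ≈ 524.94.
Circumradius = t/(2 sin T) ≈ 289.61.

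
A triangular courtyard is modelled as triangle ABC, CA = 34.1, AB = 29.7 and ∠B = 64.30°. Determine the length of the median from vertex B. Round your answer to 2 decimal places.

Law of sines: sin C = AB·sin B/CA ≈ 0.78481.
Since CA ≥ AB, only the acute value applies: ∠C ≈ 51.70°.
Then ∠A = 180° − ∠B − ∠C ≈ 64.00°.
Law of sines gives BC = CA·sin A/sin B ≈ 34.013.
Median from B: ½√(2·AB² + 2·BC² − CA²) ≈ 26.996.

27.00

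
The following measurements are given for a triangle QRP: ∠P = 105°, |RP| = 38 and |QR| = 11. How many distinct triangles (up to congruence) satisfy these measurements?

0

|RP|·sin P = 38·sin(105°) ≈ 36.71.
Since ∠P is not acute, a triangle exists only if |QR| > |RP|; here |QR| ≤ |RP|, so there is no triangle.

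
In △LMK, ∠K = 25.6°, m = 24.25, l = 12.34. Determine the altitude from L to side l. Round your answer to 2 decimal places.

h_L ≈ 10.48

By the law of cosines, k² = l² + m² − 2·l·m·cos K = 200.6, so k ≈ 14.163.
Area = ½·l·m·sin K ≈ 64.65.
The altitude from L has length 2·area/l ≈ 10.478.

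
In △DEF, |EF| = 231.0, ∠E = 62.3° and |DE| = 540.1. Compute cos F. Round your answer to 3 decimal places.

By the law of cosines, |FD|² = |DE|² + |EF|² − 2·|DE|·|EF|·cos E = 2.2908e+05, so |FD| ≈ 478.62.
Law of cosines again: cos F = (|EF|² + |FD|² − |DE|²)/(2·|EF|·|FD|) ≈ -0.04191, so ∠F ≈ 92.40°.

cos F ≈ -0.042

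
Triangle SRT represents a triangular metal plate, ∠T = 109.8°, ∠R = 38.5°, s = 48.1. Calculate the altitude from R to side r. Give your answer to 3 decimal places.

h_R ≈ 45.256

The third angle is ∠S = 180° − ∠R − ∠T = 31.70°.
Law of sines: r = s·sin R/sin S ≈ 56.983.
Law of sines: t = s·sin T/sin S ≈ 86.125.
Area = ½·s·r·sin T ≈ 1289.4.
The altitude from R has length 2·area/r ≈ 45.256.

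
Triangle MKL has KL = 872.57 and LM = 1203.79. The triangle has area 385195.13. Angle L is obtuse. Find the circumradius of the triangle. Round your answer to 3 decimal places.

1300.387

From area = ½·KL·LM·sin L, we get sin L = 2·area/(KL·LM) ≈ 0.73343.
Taking the obtuse solution, ∠L ≈ 132.83°.
Law of cosines then gives MK ≈ 1907.5.
Circumradius = MK/(2 sin L) ≈ 1300.4.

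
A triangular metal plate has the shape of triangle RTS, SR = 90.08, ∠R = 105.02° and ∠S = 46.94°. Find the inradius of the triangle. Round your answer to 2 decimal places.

The third angle is ∠T = 180° − ∠S − ∠R = 28.04°.
Law of sines: TS = SR·sin R/sin T ≈ 185.08.
Law of sines: RT = SR·sin S/sin T ≈ 140.01.
Area = ½·SR·TS·sin S ≈ 6090.5.
Semiperimeter s = (185.08+90.08+140.01)/2 = 207.58.
Inradius = area/s = 6090.5/207.58 ≈ 29.34.

r ≈ 29.34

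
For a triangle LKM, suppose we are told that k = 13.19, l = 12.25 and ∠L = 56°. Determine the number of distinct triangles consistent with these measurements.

2

k·sin L = 13.19·sin(56°) ≈ 10.94.
Since k sin L < l < k (10.94 < 12.25 < 13.19), two triangles exist.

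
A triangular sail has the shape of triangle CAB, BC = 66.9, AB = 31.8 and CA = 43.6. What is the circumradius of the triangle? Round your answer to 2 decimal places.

R ≈ 40.50

By the law of cosines, cos C = (BC² + CA² − AB²) / (2·BC·CA) ≈ 0.91972, so ∠C ≈ 23.12°.
Circumradius = AB/(2 sin C) ≈ 40.501.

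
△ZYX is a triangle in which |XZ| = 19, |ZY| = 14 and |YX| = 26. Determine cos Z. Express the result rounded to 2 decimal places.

cos Z ≈ -0.22

By the law of cosines, cos Z = (|XZ|² + |ZY|² − |YX|²) / (2·|XZ|·|ZY|) ≈ -0.22368, so ∠Z ≈ 102.93°.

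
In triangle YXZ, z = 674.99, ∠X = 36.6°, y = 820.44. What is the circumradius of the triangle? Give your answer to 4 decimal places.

By the law of cosines, x² = z² + y² − 2·z·y·cos X = 2.3955e+05, so x ≈ 489.44.
Area = ½·z·y·sin X ≈ 1.6509e+05.
Circumradius = x/(2 sin X) ≈ 410.45.

R ≈ 410.4484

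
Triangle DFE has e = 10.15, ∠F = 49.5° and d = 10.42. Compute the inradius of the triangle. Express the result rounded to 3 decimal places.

r ≈ 2.756

By the law of cosines, f² = e² + d² − 2·e·d·cos F = 74.224, so f ≈ 8.6153.
Area = ½·e·d·sin F ≈ 40.211.
Semiperimeter s = (10.42+8.6153+10.15)/2 = 14.593.
Inradius = area/s = 40.211/14.593 ≈ 2.7556.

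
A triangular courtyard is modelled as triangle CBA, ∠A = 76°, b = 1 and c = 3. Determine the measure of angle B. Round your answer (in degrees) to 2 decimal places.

19.38

By the law of cosines, a² = c² + b² − 2·c·b·cos A = 8.5485, so a ≈ 2.9238.
Law of cosines again: cos B = (a² + c² − b²)/(2·a·c) ≈ 0.94333, so ∠B ≈ 19.38°.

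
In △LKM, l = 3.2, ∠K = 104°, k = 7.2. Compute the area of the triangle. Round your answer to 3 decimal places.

Law of sines: sin L = l·sin K/k ≈ 0.43124.
Since k ≥ l, only the acute value applies: ∠L ≈ 25.55°.
Then ∠M = 180° − ∠K − ∠L ≈ 50.45°.
Law of sines gives m = k·sin M/sin K ≈ 5.7219.
Area = ½·k·l·sin M ≈ 8.8832.

8.883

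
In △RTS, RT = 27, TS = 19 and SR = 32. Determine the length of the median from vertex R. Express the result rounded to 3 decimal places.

m_R ≈ 28.040

Median from R: ½√(2·SR² + 2·RT² − TS²) ≈ 28.04.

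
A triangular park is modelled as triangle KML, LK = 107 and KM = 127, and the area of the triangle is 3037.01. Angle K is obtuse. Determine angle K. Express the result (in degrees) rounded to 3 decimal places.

∠K ≈ 153.450°

From area = ½·LK·KM·sin K, we get sin K = 2·area/(LK·KM) ≈ 0.44698.
Taking the obtuse solution, ∠K ≈ 153.45°.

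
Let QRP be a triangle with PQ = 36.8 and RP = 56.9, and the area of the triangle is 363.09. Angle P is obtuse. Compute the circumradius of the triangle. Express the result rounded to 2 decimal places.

From area = ½·RP·PQ·sin P, we get sin P = 2·area/(RP·PQ) ≈ 0.34680.
Taking the obtuse solution, ∠P ≈ 159.71°.
Law of cosines then gives QR ≈ 92.303.
Circumradius = QR/(2 sin P) ≈ 133.08.

133.08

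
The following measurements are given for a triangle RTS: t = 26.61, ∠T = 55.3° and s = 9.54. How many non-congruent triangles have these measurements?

1

s·sin T = 9.54·sin(55.3°) ≈ 7.843.
Since t ≥ s, exactly one triangle exists.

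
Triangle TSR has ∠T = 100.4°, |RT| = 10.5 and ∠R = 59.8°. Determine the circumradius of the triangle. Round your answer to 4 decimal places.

The third angle is ∠S = 180° − ∠R − ∠T = 19.80°.
Law of sines: |SR| = |RT|·sin T/sin S ≈ 30.488.
Law of sines: |TS| = |RT|·sin R/sin S ≈ 26.79.
Circumradius = |RT|/(2 sin S) ≈ 15.499.

15.4987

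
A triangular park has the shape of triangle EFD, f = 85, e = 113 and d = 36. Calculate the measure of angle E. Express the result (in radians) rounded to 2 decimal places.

By the law of cosines, cos E = (f² + d² − e²) / (2·f·d) ≈ -0.69412, so ∠E ≈ 2.338 rad.

∠E ≈ 2.34 rad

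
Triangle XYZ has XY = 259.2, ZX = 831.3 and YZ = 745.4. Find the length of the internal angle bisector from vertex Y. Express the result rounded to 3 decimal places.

246.799

By the law of cosines, cos Y = (XY² + YZ² − ZX²) / (2·XY·YZ) ≈ -0.17663, so ∠Y ≈ 100.17°.
The bisector from Y has length 2·XY·YZ·cos(∠Y/2)/(XY+YZ) ≈ 246.8.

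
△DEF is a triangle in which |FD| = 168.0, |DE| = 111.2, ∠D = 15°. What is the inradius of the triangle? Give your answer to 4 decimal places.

By the law of cosines, |EF|² = |FD|² + |DE|² − 2·|FD|·|DE|·cos D = 4499.4, so |EF| ≈ 67.077.
Area = ½·|FD|·|DE|·sin D ≈ 2417.6.
Semiperimeter s = (67.077+168+111.2)/2 = 173.14.
Inradius = area/s = 2417.6/173.14 ≈ 13.963.

r ≈ 13.9632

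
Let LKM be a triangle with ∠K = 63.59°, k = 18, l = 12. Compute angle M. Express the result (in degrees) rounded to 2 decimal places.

∠M ≈ 79.75°

Law of sines: sin L = l·sin K/k ≈ 0.59709.
Since k ≥ l, only the acute value applies: ∠L ≈ 36.66°.
Then ∠M = 180° − ∠K − ∠L ≈ 79.75°.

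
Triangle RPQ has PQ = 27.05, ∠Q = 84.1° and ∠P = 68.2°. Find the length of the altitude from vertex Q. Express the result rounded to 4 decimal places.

25.1155

The third angle is ∠R = 180° − ∠P − ∠Q = 27.70°.
Law of sines: QR = PQ·sin P/sin R ≈ 54.03.
Law of sines: RP = PQ·sin Q/sin R ≈ 57.884.
Area = ½·PQ·QR·sin Q ≈ 726.89.
The altitude from Q has length 2·area/RP ≈ 25.116.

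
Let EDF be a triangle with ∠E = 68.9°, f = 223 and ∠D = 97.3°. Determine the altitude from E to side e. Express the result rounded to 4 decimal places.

h_E ≈ 221.1925

The third angle is ∠F = 180° − ∠E − ∠D = 13.80°.
Law of sines: e = f·sin E/sin F ≈ 872.2.
Law of sines: d = f·sin D/sin F ≈ 927.3.
Area = ½·f·e·sin D ≈ 96462.
The altitude from E has length 2·area/e ≈ 221.19.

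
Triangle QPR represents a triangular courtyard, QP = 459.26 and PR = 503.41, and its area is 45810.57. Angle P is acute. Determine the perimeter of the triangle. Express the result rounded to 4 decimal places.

1162.1889

From area = ½·QP·PR·sin P, we get sin P = 2·area/(QP·PR) ≈ 0.39629.
Taking the acute solution, ∠P ≈ 23.35°.
Law of cosines then gives RQ ≈ 199.52.
Perimeter = 503.41 + 199.52 + 459.26 = 1162.2.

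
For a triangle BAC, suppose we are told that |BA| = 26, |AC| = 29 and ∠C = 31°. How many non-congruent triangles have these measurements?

|AC|·sin C = 29·sin(31°) ≈ 14.94.
Since |AC| sin C < |BA| < |AC| (14.94 < 26 < 29), two triangles exist.

2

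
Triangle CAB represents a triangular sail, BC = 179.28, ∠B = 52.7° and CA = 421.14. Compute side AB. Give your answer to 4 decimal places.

Law of sines: sin A = BC·sin B/CA ≈ 0.33863.
Since CA ≥ BC, only the acute value applies: ∠A ≈ 19.79°.
Then ∠C = 180° − ∠B − ∠A ≈ 107.51°.
Law of sines gives AB = CA·sin C/sin B ≈ 504.9.

504.8998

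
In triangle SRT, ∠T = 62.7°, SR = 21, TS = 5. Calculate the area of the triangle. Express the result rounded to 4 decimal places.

area ≈ 50.6908

Law of sines: sin R = TS·sin T/SR ≈ 0.21158.
Since SR ≥ TS, only the acute value applies: ∠R ≈ 12.21°.
Then ∠S = 180° − ∠T − ∠R ≈ 105.09°.
Law of sines gives RT = SR·sin S/sin T ≈ 22.818.
Area = ½·SR·TS·sin S ≈ 50.691.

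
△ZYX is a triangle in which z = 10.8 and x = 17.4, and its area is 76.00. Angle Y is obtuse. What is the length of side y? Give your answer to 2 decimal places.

From area = ½·x·z·sin Y, we get sin Y = 2·area/(x·z) ≈ 0.80885.
Taking the obtuse solution, ∠Y ≈ 126.02°.
Law of cosines then gives y ≈ 25.306.

25.31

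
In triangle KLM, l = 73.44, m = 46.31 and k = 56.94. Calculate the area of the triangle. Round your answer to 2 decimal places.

1318.44

Semiperimeter s = (56.94 + 73.44 + 46.31)/2 = 88.345.
Heron's formula: area = √(88.345·31.405·14.905·42.035) ≈ 1318.4.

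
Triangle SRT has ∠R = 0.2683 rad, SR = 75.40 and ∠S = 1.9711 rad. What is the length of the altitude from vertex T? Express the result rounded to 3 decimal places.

23.459

The third angle is ∠T = π − ∠S − ∠R = 0.9022 rad.
Law of sines: RT = SR·sin S/sin T ≈ 88.493.
Law of sines: TS = SR·sin R/sin T ≈ 25.473.
Area = ½·SR·RT·sin R ≈ 884.39.
The altitude from T has length 2·area/SR ≈ 23.459.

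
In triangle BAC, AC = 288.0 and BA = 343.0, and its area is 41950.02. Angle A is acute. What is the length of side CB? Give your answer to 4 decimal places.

310.3285

From area = ½·BA·AC·sin A, we get sin A = 2·area/(BA·AC) ≈ 0.84933.
Taking the acute solution, ∠A ≈ 58.14°.
Law of cosines then gives CB ≈ 310.33.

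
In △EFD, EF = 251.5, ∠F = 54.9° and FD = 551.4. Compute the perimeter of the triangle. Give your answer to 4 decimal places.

By the law of cosines, DE² = EF² + FD² − 2·EF·FD·cos F = 2.0781e+05, so DE ≈ 455.87.
Semiperimeter s = (551.4+455.87+251.5)/2 = 629.38.
Perimeter = 551.4 + 455.87 + 251.5 = 1258.8.

1258.7663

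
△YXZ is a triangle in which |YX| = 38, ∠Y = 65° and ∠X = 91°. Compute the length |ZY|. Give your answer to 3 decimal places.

93.412

The third angle is ∠Z = 180° − ∠Y − ∠X = 24.00°.
Law of sines: |ZY| = |YX|·sin X/sin Z ≈ 93.412.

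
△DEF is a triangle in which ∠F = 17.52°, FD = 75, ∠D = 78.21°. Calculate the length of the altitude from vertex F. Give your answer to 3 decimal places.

h_F ≈ 73.418

The third angle is ∠E = 180° − ∠F − ∠D = 84.27°.
Law of sines: EF = FD·sin D/sin E ≈ 73.786.
Law of sines: DE = FD·sin F/sin E ≈ 22.691.
Area = ½·FD·EF·sin F ≈ 832.97.
The altitude from F has length 2·area/DE ≈ 73.418.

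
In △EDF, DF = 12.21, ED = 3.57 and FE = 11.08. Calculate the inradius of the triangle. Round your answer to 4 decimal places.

Semiperimeter s = (12.21 + 11.08 + 3.57)/2 = 13.43.
Heron's formula: area = √(13.43·1.22·2.35·9.86) ≈ 19.485.
Inradius = area/s = 19.485/13.43 ≈ 1.4508.

r ≈ 1.4508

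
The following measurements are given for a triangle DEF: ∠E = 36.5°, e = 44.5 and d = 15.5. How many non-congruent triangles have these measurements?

1

d·sin E = 15.5·sin(36.5°) ≈ 9.22.
Since e ≥ d, exactly one triangle exists.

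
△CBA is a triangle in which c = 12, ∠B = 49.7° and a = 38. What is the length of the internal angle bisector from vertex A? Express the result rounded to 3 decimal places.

By the law of cosines, b² = a² + c² − 2·a·c·cos B = 998.13, so b ≈ 31.593.
Law of cosines again: cos A = (c² + b² − a²)/(2·c·b) ≈ -0.39812, so ∠A ≈ 113.46°.
The bisector from A has length 2·c·b·cos(∠A/2)/(c+b) ≈ 9.5417.

9.542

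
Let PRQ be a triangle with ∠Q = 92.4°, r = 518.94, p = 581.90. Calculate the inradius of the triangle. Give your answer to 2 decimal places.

159.08

By the law of cosines, q² = p² + r² − 2·p·r·cos Q = 6.332e+05, so q ≈ 795.74.
Area = ½·p·r·sin Q ≈ 1.5085e+05.
Semiperimeter s = (581.9+518.94+795.74)/2 = 948.29.
Inradius = area/s = 1.5085e+05/948.29 ≈ 159.08.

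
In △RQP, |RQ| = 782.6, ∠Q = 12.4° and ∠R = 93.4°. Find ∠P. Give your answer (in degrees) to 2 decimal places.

The third angle is ∠P = 180° − ∠R − ∠Q = 74.20°.

74.20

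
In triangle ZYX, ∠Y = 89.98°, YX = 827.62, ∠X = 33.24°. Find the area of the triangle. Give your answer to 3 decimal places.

The third angle is ∠Z = 180° − ∠Y − ∠X = 56.78°.
Law of sines: XZ = YX·sin Y/sin Z ≈ 989.3.
Law of sines: ZY = YX·sin X/sin Z ≈ 542.28.
Area = ½·YX·XZ·sin X ≈ 2.244e+05.

area ≈ 224401.250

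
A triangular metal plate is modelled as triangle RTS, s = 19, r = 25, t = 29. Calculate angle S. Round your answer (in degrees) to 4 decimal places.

By the law of cosines, cos S = (r² + t² − s²) / (2·r·t) ≈ 0.76207, so ∠S ≈ 40.35°.

∠S ≈ 40.3531°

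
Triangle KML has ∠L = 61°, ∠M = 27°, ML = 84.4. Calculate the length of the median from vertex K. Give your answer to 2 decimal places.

The third angle is ∠K = 180° − ∠M − ∠L = 92.00°.
Law of sines: LK = ML·sin M/sin K ≈ 38.34.
Law of sines: KM = ML·sin L/sin K ≈ 73.863.
Median from K: ½√(2·LK² + 2·KM² − ML²) ≈ 41.012.

m_K ≈ 41.01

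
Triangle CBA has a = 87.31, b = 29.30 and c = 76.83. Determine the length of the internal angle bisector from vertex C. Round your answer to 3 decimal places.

By the law of cosines, cos C = (b² + a² − c²) / (2·b·a) ≈ 0.50401, so ∠C ≈ 59.73°.
The bisector from C has length 2·b·a·cos(∠C/2)/(b+a) ≈ 38.048.

t_C ≈ 38.048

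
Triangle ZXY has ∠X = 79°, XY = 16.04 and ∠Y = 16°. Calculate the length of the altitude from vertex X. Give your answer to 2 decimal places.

h_X ≈ 4.42

The third angle is ∠Z = 180° − ∠X − ∠Y = 85.00°.
Law of sines: YZ = XY·sin X/sin Z ≈ 15.805.
Law of sines: ZX = XY·sin Y/sin Z ≈ 4.4381.
Area = ½·XY·YZ·sin Y ≈ 34.94.
The altitude from X has length 2·area/YZ ≈ 4.4212.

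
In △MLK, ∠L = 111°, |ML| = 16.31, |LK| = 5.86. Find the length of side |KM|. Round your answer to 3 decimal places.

By the law of cosines, |KM|² = |ML|² + |LK|² − 2·|ML|·|LK|·cos L = 368.86, so |KM| ≈ 19.206.

19.206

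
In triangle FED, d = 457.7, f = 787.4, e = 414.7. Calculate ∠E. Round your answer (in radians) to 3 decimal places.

By the law of cosines, cos E = (d² + f² − e²) / (2·d·f) ≈ 0.91222, so ∠E ≈ 0.422 rad.

∠E ≈ 0.422 rad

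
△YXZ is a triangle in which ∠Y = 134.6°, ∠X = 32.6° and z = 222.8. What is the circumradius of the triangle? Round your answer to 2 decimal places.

R ≈ 502.82

The third angle is ∠Z = 180° − ∠Y − ∠X = 12.80°.
Law of sines: y = z·sin Y/sin Z ≈ 716.05.
Law of sines: x = z·sin X/sin Z ≈ 541.81.
Circumradius = z/(2 sin Z) ≈ 502.82.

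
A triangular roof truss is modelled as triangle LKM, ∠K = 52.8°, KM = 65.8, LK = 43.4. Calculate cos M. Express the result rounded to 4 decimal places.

By the law of cosines, ML² = LK² + KM² − 2·LK·KM·cos K = 2760.1, so ML ≈ 52.536.
Law of cosines again: cos M = (KM² + ML² − LK²)/(2·KM·ML) ≈ 0.75301, so ∠M ≈ 41.15°.

cos M ≈ 0.7530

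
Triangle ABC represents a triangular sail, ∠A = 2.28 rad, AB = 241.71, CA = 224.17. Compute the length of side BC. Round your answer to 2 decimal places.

By the law of cosines, BC² = CA² + AB² − 2·CA·AB·cos A = 1.7925e+05, so BC ≈ 423.38.

423.38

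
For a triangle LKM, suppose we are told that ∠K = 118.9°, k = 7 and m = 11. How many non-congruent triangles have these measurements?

m·sin K = 11·sin(118.9°) ≈ 9.63.
Since ∠K is not acute, a triangle exists only if k > m; here k ≤ m, so there is no triangle.

0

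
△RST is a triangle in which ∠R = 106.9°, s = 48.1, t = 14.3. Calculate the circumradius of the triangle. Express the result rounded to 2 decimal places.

28.23

By the law of cosines, r² = s² + t² − 2·s·t·cos R = 2918, so r ≈ 54.019.
Area = ½·s·t·sin R ≈ 329.06.
Circumradius = r/(2 sin R) ≈ 28.228.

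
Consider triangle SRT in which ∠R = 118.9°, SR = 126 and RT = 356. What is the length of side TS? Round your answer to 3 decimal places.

431.240

By the law of cosines, TS² = SR² + RT² − 2·SR·RT·cos R = 1.8597e+05, so TS ≈ 431.24.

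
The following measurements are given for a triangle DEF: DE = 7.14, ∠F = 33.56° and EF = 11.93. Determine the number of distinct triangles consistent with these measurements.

EF·sin F = 11.93·sin(33.56°) ≈ 6.595.
Since EF sin F < DE < EF (6.595 < 7.14 < 11.93), two triangles exist.

2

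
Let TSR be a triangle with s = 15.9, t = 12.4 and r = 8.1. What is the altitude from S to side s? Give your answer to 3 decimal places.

6.229

Semiperimeter p = (12.4 + 15.9 + 8.1)/2 = 18.2.
Heron's formula: area = √(18.2·5.8·2.3·10.1) ≈ 49.519.
The altitude from S has length 2·area/s ≈ 6.2288.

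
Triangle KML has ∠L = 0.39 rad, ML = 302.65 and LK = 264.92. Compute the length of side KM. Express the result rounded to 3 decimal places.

By the law of cosines, KM² = ML² + LK² − 2·ML·LK·cos L = 13465, so KM ≈ 116.04.

116.038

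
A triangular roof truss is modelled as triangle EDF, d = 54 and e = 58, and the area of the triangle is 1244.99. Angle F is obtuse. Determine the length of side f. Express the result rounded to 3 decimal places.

100.398

From area = ½·e·d·sin F, we get sin F = 2·area/(e·d) ≈ 0.79501.
Taking the obtuse solution, ∠F ≈ 127.34°.
Law of cosines then gives f ≈ 100.4.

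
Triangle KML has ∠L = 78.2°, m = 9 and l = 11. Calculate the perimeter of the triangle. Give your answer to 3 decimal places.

Law of sines: sin M = m·sin L/l ≈ 0.80089.
Since l ≥ m, only the acute value applies: ∠M ≈ 53.22°.
Then ∠K = 180° − ∠L − ∠M ≈ 48.58°.
Law of sines gives k = l·sin K/sin L ≈ 8.4274.
Semiperimeter s = (8.4274+9+11)/2 = 14.214.
Perimeter = 8.4274 + 9 + 11 = 28.427.

perimeter ≈ 28.427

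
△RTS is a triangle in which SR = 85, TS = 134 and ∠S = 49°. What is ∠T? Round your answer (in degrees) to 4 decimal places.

By the law of cosines, RT² = TS² + SR² − 2·TS·SR·cos S = 10236, so RT ≈ 101.17.
Law of cosines again: cos T = (RT² + TS² − SR²)/(2·RT·TS) ≈ 0.77328, so ∠T ≈ 39.35°.

∠T ≈ 39.3507°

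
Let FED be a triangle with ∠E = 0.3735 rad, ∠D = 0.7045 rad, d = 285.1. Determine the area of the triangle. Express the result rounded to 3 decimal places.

20172.063

The third angle is ∠F = π − ∠E − ∠D = 2.0636 rad.
Law of sines: f = d·sin F/sin D ≈ 387.83.
Law of sines: e = d·sin E/sin D ≈ 160.62.
Area = ½·d·f·sin E ≈ 20172.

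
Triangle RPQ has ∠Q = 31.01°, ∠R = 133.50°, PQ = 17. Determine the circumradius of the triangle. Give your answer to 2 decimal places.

11.72

The third angle is ∠P = 180° − ∠Q − ∠R = 15.49°.
Law of sines: QR = PQ·sin P/sin R ≈ 6.2591.
Law of sines: RP = PQ·sin Q/sin R ≈ 12.074.
Circumradius = PQ/(2 sin R) ≈ 11.718.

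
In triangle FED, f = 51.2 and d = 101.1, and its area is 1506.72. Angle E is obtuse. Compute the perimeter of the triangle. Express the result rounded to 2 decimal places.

From area = ½·d·f·sin E, we get sin E = 2·area/(d·f) ≈ 0.58216.
Taking the obtuse solution, ∠E ≈ 144.40°.
Law of cosines then gives e ≈ 145.81.
Perimeter = 51.2 + 145.81 + 101.1 = 298.11.

perimeter ≈ 298.11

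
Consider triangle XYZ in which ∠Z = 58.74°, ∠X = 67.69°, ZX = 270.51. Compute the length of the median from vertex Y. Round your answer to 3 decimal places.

The third angle is ∠Y = 180° − ∠Z − ∠X = 53.57°.
Law of sines: YZ = ZX·sin X/sin Y ≈ 311.04.
Law of sines: XY = ZX·sin Z/sin Y ≈ 287.4.
Median from Y: ½√(2·XY² + 2·YZ² − ZX²) ≈ 267.17.

267.170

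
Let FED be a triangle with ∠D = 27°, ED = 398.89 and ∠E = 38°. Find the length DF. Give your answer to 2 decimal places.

270.97

The third angle is ∠F = 180° − ∠E − ∠D = 115.00°.
Law of sines: DF = ED·sin E/sin F ≈ 270.97.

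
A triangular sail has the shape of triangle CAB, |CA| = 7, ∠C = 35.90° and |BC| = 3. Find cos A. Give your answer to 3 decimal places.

0.933

By the law of cosines, |AB|² = |BC|² + |CA|² − 2·|BC|·|CA|·cos C = 23.978, so |AB| ≈ 4.8968.
Law of cosines again: cos A = (|CA|² + |AB|² − |BC|²)/(2·|CA|·|AB|) ≈ 0.93324, so ∠A ≈ 21.05°.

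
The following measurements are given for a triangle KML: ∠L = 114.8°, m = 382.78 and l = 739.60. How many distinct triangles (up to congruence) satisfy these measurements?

1

m·sin L = 382.78·sin(114.8°) ≈ 347.5.
Since ∠L is not acute, a triangle exists only if l > m; here l > m, so there is exactly one triangle.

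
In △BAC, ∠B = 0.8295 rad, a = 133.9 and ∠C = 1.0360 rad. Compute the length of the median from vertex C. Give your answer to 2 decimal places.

103.28

The third angle is ∠A = π − ∠C − ∠B = 1.2761 rad.
Law of sines: b = a·sin B/sin A ≈ 103.21.
Law of sines: c = a·sin C/sin A ≈ 120.39.
Median from C: ½√(2·b² + 2·a² − c²) ≈ 103.28.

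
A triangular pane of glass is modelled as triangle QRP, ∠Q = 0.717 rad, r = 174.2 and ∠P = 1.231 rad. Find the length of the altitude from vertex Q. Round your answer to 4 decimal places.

h_Q ≈ 164.2397

The third angle is ∠R = π − ∠P − ∠Q = 1.194 rad.
Law of sines: q = r·sin Q/sin R ≈ 123.13.
Law of sines: p = r·sin P/sin R ≈ 176.66.
Area = ½·r·q·sin P ≈ 10111.
The altitude from Q has length 2·area/q ≈ 164.24.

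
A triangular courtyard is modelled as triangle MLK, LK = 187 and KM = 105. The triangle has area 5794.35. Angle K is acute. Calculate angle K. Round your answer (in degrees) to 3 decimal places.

From area = ½·LK·KM·sin K, we get sin K = 2·area/(LK·KM) ≈ 0.59021.
Taking the acute solution, ∠K ≈ 36.17°.

∠K ≈ 36.172°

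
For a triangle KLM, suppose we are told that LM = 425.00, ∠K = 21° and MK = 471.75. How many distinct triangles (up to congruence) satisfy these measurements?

2

MK·sin K = 471.75·sin(21°) ≈ 169.1.
Since MK sin K < LM < MK (169.1 < 425.00 < 471.75), two triangles exist.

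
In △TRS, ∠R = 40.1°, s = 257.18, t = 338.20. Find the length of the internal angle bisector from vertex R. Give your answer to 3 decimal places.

274.470

By the law of cosines, r² = s² + t² − 2·s·t·cos R = 47458, so r ≈ 217.85.
The bisector from R has length 2·s·t·cos(∠R/2)/(s+t) ≈ 274.47.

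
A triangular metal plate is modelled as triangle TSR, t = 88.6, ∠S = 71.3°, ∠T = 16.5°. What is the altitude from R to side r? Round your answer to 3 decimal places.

The third angle is ∠R = 180° − ∠T − ∠S = 92.20°.
Law of sines: s = t·sin S/sin T ≈ 295.49.
Law of sines: r = t·sin R/sin T ≈ 311.73.
Area = ½·t·s·sin R ≈ 13080.
The altitude from R has length 2·area/r ≈ 83.923.

h_R ≈ 83.923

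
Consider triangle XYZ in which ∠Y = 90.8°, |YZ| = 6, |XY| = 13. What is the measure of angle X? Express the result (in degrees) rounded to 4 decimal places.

By the law of cosines, |ZX|² = |XY|² + |YZ|² − 2·|XY|·|YZ|·cos Y = 207.18, so |ZX| ≈ 14.394.
Law of cosines again: cos X = (|ZX|² + |XY|² − |YZ|²)/(2·|ZX|·|XY|) ≈ 0.90899, so ∠X ≈ 24.63°.

∠X ≈ 24.6333°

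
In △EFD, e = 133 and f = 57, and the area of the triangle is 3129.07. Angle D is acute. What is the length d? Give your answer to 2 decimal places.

111.27

From area = ½·e·f·sin D, we get sin D = 2·area/(e·f) ≈ 0.82550.
Taking the acute solution, ∠D ≈ 55.64°.
Law of cosines then gives d ≈ 111.27.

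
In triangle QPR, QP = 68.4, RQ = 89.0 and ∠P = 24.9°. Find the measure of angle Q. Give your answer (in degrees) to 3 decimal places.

∠Q ≈ 136.220°

Law of sines: sin R = QP·sin P/RQ ≈ 0.32358.
Since RQ ≥ QP, only the acute value applies: ∠R ≈ 18.88°.
Then ∠Q = 180° − ∠P − ∠R ≈ 136.22°.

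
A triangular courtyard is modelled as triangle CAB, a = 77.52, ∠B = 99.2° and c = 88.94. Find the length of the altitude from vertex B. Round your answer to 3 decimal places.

By the law of cosines, b² = c² + a² − 2·c·a·cos B = 16124, so b ≈ 126.98.
Area = ½·c·a·sin B ≈ 3403.
The altitude from B has length 2·area/b ≈ 53.598.

h_B ≈ 53.598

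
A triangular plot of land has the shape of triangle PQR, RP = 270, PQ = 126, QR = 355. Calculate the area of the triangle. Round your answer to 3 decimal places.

14234.539

Semiperimeter s = (355 + 270 + 126)/2 = 375.5.
Heron's formula: area = √(375.5·20.5·105.5·249.5) ≈ 14235.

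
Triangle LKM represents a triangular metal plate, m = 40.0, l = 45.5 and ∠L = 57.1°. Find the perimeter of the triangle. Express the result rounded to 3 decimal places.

Law of sines: sin M = m·sin L/l ≈ 0.73813.
Since l ≥ m, only the acute value applies: ∠M ≈ 47.57°.
Then ∠K = 180° − ∠L − ∠M ≈ 75.33°.
Law of sines gives k = l·sin K/sin L ≈ 52.424.
Semiperimeter s = (45.5+52.424+40)/2 = 68.962.
Perimeter = 45.5 + 52.424 + 40 = 137.92.

137.924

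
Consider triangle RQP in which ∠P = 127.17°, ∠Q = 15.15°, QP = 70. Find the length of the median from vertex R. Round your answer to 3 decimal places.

m_R ≈ 58.194

The third angle is ∠R = 180° − ∠Q − ∠P = 37.68°.
Law of sines: PR = QP·sin Q/sin R ≈ 29.929.
Law of sines: RQ = QP·sin P/sin R ≈ 91.254.
Median from R: ½√(2·PR² + 2·RQ² − QP²) ≈ 58.194.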